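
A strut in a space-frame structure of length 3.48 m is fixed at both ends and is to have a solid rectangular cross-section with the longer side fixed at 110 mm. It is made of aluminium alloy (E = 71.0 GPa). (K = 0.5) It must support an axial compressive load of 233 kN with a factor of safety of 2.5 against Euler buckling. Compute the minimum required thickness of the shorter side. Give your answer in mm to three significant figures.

b ≈ 65.0 mm

Required P_cr = n·P = 2.5 × 233 = 582.5 kN
L_e = K·L = 0.5 × 3.48 = 1.740 m
Required I = P_cr·L_e²/(π²E) = 5.825×10^5 × 1.740² / (π² × 7.10×10^10) = 2.517×10^-6 m⁴
I_req = 2.517×10^6 mm⁴
Rectangle, weak axis: I_min = h·b³/12 with h = 110 mm fixed  ⇒  b = (12I/h)^(1/3) = 65.0 mm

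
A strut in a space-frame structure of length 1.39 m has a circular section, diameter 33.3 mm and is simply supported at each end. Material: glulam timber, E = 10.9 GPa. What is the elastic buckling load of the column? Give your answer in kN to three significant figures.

I = πd⁴/64 = π×33.3⁴/64 = 6.036×10^4 mm⁴
I = 6.036×10^4 mm⁴ = 6.036×10^-8 m⁴
Effective length L_e = K·L = 1 × 1.39 = 1.390 m
P_cr = π²EI / L_e² = π² × 10.9×10⁹ × 6.036×10^-8 / 1.390² = 3.361×10^3 N

P_cr ≈ 3.36 kN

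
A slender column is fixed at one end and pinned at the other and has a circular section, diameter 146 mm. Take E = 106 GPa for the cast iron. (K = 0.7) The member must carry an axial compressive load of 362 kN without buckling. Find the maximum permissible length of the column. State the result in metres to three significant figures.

I = πd⁴/64 = π×146⁴/64 = 2.230×10^7 mm⁴
I = 2.230×10^-5 m⁴
At the buckling limit P_cr = P = 3.620×10^5 N
From P_cr = π²EI/(K·L)²:  L = (1/K)·√(π²EI/P_cr) = (1/0.7)·√(π²×1.06×10^11×2.230×10^-5/3.620×10^5)
L = 11.5 m

L_max ≈ 11.5 m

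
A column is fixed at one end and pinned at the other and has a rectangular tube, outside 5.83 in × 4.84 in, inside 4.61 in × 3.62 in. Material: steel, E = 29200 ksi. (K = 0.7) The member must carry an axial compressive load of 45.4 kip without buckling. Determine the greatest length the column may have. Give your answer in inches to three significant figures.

L_max ≈ 691 in

Weak-axis I_min = (h_o·b_o³ − h_i·b_i³)/12 with b_o = 4.84, b_i = 3.620 in (shorter outer/inner sides).
I_min = (5.83×4.84³ − 4.610×3.620³)/12 = 36.86 in⁴
At the buckling limit P_cr = P = 4.540×10^4 lb
From P_cr = π²EI/(K·L)²:  L = (1/K)·√(π²EI/P_cr) = (1/0.7)·√(π²×2.92×10^7×36.86/4.540×10^4)
L = 691 in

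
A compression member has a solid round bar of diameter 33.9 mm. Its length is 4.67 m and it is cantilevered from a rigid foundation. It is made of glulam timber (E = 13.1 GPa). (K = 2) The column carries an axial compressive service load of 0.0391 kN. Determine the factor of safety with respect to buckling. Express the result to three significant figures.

n ≈ 2.46

I = πd⁴/64 = π×33.9⁴/64 = 6.483×10^4 mm⁴
I = 6.483×10^4 mm⁴ = 6.483×10^-8 m⁴
Effective length L_e = K·L = 2 × 4.67 = 9.340 m
P_cr = π²EI / L_e² = π² × 13.1×10⁹ × 6.483×10^-8 / 9.340² = 96.08 N
Factor of safety n = P_cr / P = 0.096083 / 0.0391 = 2.46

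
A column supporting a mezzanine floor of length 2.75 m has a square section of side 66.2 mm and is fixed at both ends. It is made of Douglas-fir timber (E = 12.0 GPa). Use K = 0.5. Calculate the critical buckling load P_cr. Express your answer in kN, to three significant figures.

I = a⁴/12 = 66.2⁴/12 = 1.600×10^6 mm⁴
I = 1.600×10^6 mm⁴ = 1.600×10^-6 m⁴
Effective length L_e = K·L = 0.5 × 2.75 = 1.375 m
P_cr = π²EI / L_e² = π² × 12.0×10⁹ × 1.600×10^-6 / 1.375² = 1.003×10^5 N

P_cr ≈ 100 kN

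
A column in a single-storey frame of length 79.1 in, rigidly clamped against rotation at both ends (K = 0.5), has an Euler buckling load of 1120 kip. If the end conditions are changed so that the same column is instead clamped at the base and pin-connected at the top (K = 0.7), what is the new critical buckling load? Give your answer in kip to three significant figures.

P_cr ∝ 1/K², so P_cr,new = P_cr,old × (K_old/K_new)² = 1120 × (0.5/0.7)²
= 1120 × 0.5102 = 571 kip

P_cr ≈ 571 kip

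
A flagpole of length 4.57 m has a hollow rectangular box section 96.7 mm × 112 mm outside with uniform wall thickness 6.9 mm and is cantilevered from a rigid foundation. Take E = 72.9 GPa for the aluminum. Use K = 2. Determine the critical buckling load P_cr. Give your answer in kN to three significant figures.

P_cr ≈ 32.5 kN

Inner dimensions: h_i = 112 − 2×6.9 = 98.20 mm, b_i = 96.7 − 2×6.9 = 82.90 mm
Weak-axis I_min = (h_o·b_o³ − h_i·b_i³)/12 with b_o = 96.7, b_i = 82.90 mm (shorter outer/inner sides).
I_min = (112×96.7³ − 98.20×82.90³)/12 = 3.777×10^6 mm⁴
I = 3.777×10^6 mm⁴ = 3.777×10^-6 m⁴
Effective length L_e = K·L = 2 × 4.57 = 9.140 m
P_cr = π²EI / L_e² = π² × 72.9×10⁹ × 3.777×10^-6 / 9.140² = 3.253×10^4 N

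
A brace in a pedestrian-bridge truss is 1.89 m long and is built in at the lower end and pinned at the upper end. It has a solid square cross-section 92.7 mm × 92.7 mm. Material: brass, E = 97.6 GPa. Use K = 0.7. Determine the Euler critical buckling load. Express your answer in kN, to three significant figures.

I = a⁴/12 = 92.7⁴/12 = 6.154×10^6 mm⁴
I = 6.154×10^6 mm⁴ = 6.154×10^-6 m⁴
Effective length L_e = K·L = 0.7 × 1.89 = 1.323 m
P_cr = π²EI / L_e² = π² × 97.6×10⁹ × 6.154×10^-6 / 1.323² = 3.387×10^6 N

P_cr ≈ 3390 kN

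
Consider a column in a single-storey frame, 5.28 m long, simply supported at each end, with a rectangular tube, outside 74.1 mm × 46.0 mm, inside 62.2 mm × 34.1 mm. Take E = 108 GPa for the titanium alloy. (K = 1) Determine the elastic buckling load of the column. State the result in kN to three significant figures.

Weak-axis I_min = (h_o·b_o³ − h_i·b_i³)/12 with b_o = 46.0, b_i = 34.10 mm (shorter outer/inner sides).
I_min = (74.1×46.0³ − 62.20×34.10³)/12 = 3.955×10^5 mm⁴
I = 3.955×10^5 mm⁴ = 3.955×10^-7 m⁴
Effective length L_e = K·L = 1 × 5.28 = 5.280 m
P_cr = π²EI / L_e² = π² × 108×10⁹ × 3.955×10^-7 / 5.280² = 1.512×10^4 N

P_cr ≈ 15.1 kN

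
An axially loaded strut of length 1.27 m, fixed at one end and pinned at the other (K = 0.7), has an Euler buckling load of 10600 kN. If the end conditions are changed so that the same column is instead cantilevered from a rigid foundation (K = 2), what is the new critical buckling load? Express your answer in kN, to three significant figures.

P_cr ≈ 1300 kN

P_cr ∝ 1/K², so P_cr,new = P_cr,old × (K_old/K_new)² = 10600 × (0.7/2)²
= 10600 × 0.1225 = 1300 kN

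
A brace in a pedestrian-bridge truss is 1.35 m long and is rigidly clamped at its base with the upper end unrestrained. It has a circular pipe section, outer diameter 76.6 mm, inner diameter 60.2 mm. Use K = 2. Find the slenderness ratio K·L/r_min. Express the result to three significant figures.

λ ≈ 111

d_o = 76.6 mm, d_i = 60.2 mm
I = π(d_o⁴ − d_i⁴)/64 = π(76.6⁴ − 60.20⁴)/64 = 1.045×10^6 mm⁴
A = 1.762×10^3 mm²;  r_min = √(I/A) = √(1.045×10^6/1.762×10^3) = 24.36 mm
L_e = K·L = 2 × 1.35 m = 2.700 m = 2700.0 mm
λ = L_e / r_min = 2700.0 / 24.36 = 111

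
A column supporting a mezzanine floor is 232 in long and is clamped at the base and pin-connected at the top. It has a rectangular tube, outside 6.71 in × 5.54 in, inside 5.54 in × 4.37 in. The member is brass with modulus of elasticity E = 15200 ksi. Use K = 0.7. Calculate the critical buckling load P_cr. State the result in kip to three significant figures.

P_cr ≈ 322 kip

Weak-axis I_min = (h_o·b_o³ − h_i·b_i³)/12 with b_o = 5.54, b_i = 4.370 in (shorter outer/inner sides).
I_min = (6.71×5.54³ − 5.540×4.370³)/12 = 56.55 in⁴
Effective length L_e = K·L = 0.7 × 232 = 162.4 in
P_cr = π²EI / L_e² = π² × 15200×10³ × 56.55 / 162.4² = 3.217×10^5 lb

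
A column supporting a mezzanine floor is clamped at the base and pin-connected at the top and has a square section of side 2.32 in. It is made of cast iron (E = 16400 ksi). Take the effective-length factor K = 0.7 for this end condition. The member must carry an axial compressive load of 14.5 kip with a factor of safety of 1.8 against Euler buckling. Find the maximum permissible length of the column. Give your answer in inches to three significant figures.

L_max ≈ 175 in

I = a⁴/12 = 2.32⁴/12 = 2.414 in⁴
Required critical load P_cr = n·P = 1.8 × 14.5 = 26.10 kip = 2.610×10^4 lb
From P_cr = π²EI/(K·L)²:  L = (1/K)·√(π²EI/P_cr) = (1/0.7)·√(π²×1.64×10^7×2.414/2.610×10^4)
L = 175 in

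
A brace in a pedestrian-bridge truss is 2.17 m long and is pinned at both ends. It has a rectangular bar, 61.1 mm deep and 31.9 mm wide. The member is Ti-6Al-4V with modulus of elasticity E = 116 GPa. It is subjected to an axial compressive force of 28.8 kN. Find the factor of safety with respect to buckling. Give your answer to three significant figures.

Buckling occurs about the weak axis: I_min = h·b³/12 with b = 31.9 mm (the shorter side).
I_min = 61.1×31.9³/12 = 1.653×10^5 mm⁴
I = 1.653×10^5 mm⁴ = 1.653×10^-7 m⁴
Effective length L_e = K·L = 1 × 2.17 = 2.170 m
P_cr = π²EI / L_e² = π² × 116×10⁹ × 1.653×10^-7 / 2.170² = 4.019×10^4 N
Factor of safety n = P_cr / P = 40.186 / 28.8 = 1.40

n ≈ 1.40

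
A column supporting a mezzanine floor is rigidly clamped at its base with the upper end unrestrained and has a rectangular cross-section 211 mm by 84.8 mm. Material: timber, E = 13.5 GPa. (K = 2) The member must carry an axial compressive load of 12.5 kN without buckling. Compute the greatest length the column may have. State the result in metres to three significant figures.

L_max ≈ 5.35 m

Buckling occurs about the weak axis: I_min = h·b³/12 with b = 84.8 mm (the shorter side).
I_min = 211×84.8³/12 = 1.072×10^7 mm⁴
I = 1.072×10^-5 m⁴
At the buckling limit P_cr = P = 1.250×10^4 N
From P_cr = π²EI/(K·L)²:  L = (1/K)·√(π²EI/P_cr) = (1/2)·√(π²×1.35×10^10×1.072×10^-5/1.250×10^4)
L = 5.35 m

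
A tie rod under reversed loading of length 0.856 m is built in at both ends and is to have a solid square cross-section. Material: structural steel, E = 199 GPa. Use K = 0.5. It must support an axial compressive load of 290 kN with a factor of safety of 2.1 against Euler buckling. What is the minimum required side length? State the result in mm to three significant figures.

Required P_cr = n·P = 2.1 × 290 = 609.0 kN
L_e = K·L = 0.5 × 0.856 = 0.4280 m
Required I = P_cr·L_e²/(π²E) = 6.090×10^5 × 0.4280² / (π² × 1.99×10^11) = 5.680×10^-8 m⁴
I_req = 5.680×10^4 mm⁴
Solid square: I = a⁴/12  ⇒  a = (12I)^(1/4) = (12×5.680×10^4)^(1/4) = 28.7 mm

a ≈ 28.7 mm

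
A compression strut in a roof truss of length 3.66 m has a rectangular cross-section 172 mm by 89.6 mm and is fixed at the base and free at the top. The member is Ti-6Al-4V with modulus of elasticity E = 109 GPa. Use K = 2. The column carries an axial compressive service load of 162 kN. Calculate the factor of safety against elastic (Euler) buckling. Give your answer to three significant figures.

n ≈ 1.28

Buckling occurs about the weak axis: I_min = h·b³/12 with b = 89.6 mm (the shorter side).
I_min = 172×89.6³/12 = 1.031×10^7 mm⁴
I = 1.031×10^7 mm⁴ = 1.031×10^-5 m⁴
Effective length L_e = K·L = 2 × 3.66 = 7.320 m
P_cr = π²EI / L_e² = π² × 109×10⁹ × 1.031×10^-5 / 7.320² = 2.070×10^5 N
Factor of safety n = P_cr / P = 207.00 / 162 = 1.28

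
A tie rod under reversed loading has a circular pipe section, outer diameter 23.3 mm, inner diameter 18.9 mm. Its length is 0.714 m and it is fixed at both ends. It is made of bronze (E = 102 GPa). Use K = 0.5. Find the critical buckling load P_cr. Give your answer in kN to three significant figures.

d_o = 23.3 mm, d_i = 18.9 mm
I = π(d_o⁴ − d_i⁴)/64 = π(23.3⁴ − 18.90⁴)/64 = 8.204×10^3 mm⁴
I = 8.204×10^3 mm⁴ = 8.204×10^-9 m⁴
Effective length L_e = K·L = 0.5 × 0.714 = 0.3570 m
P_cr = π²EI / L_e² = π² × 102×10⁹ × 8.204×10^-9 / 0.3570² = 6.480×10^4 N

P_cr ≈ 64.8 kN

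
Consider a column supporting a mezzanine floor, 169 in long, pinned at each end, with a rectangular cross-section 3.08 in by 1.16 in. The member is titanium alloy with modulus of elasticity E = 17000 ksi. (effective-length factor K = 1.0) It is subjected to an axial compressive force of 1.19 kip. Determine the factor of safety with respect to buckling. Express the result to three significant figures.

Buckling occurs about the weak axis: I_min = h·b³/12 with b = 1.16 in (the shorter side).
I_min = 3.08×1.16³/12 = 0.4006 in⁴
Effective length L_e = K·L = 1 × 169 = 169.0 in
P_cr = π²EI / L_e² = π² × 17000×10³ × 0.4006 / 169.0² = 2.354×10^3 lb
Factor of safety n = P_cr / P = 2.3535 / 1.19 = 1.98

n ≈ 1.98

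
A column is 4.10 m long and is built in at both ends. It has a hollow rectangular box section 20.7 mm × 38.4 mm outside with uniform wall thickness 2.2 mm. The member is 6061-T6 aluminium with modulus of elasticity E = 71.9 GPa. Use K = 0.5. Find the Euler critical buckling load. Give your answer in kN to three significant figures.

P_cr ≈ 2.72 kN

Inner dimensions: h_i = 38.4 − 2×2.2 = 34.00 mm, b_i = 20.7 − 2×2.2 = 16.30 mm
Weak-axis I_min = (h_o·b_o³ − h_i·b_i³)/12 with b_o = 20.7, b_i = 16.30 mm (shorter outer/inner sides).
I_min = (38.4×20.7³ − 34.00×16.30³)/12 = 1.611×10^4 mm⁴
I = 1.611×10^4 mm⁴ = 1.611×10^-8 m⁴
Effective length L_e = K·L = 0.5 × 4.10 = 2.050 m
P_cr = π²EI / L_e² = π² × 71.9×10⁹ × 1.611×10^-8 / 2.050² = 2.721×10^3 N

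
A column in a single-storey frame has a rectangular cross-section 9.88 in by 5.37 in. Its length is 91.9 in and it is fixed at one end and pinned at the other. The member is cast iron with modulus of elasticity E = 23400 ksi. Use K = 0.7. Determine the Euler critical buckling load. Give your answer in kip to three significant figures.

P_cr ≈ 7120 kip

Buckling occurs about the weak axis: I_min = h·b³/12 with b = 5.37 in (the shorter side).
I_min = 9.88×5.37³/12 = 127.5 in⁴
Effective length L_e = K·L = 0.7 × 91.9 = 64.33 in
P_cr = π²EI / L_e² = π² × 23400×10³ × 127.5 / 64.33² = 7.115×10^6 lb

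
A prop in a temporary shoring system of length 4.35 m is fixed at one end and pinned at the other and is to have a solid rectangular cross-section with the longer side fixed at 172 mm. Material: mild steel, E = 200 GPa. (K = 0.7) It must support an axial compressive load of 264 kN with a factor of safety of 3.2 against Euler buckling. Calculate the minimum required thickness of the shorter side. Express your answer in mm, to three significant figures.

Required P_cr = n·P = 3.2 × 264 = 844.8 kN
L_e = K·L = 0.7 × 4.35 = 3.045 m
Required I = P_cr·L_e²/(π²E) = 8.448×10^5 × 3.045² / (π² × 2.00×10^11) = 3.968×10^-6 m⁴
I_req = 3.968×10^6 mm⁴
Rectangle, weak axis: I_min = h·b³/12 with h = 172 mm fixed  ⇒  b = (12I/h)^(1/3) = 65.2 mm

b ≈ 65.2 mm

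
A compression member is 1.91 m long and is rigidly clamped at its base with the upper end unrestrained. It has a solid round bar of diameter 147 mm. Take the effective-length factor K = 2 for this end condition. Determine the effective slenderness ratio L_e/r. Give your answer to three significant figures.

λ ≈ 104

For a solid circle r = d/4 = 147/4 = 36.75 mm
L_e = K·L = 2 × 1.91 m = 3.820 m = 3820.0 mm
λ = L_e / r_min = 3820.0 / 36.75 = 104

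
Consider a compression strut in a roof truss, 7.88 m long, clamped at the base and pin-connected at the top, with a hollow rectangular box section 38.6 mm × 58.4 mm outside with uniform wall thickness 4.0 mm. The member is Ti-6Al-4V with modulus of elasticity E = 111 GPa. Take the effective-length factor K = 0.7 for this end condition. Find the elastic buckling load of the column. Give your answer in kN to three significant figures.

P_cr ≈ 5.74 kN

Inner dimensions: h_i = 58.4 − 2×4.0 = 50.40 mm, b_i = 38.6 − 2×4.0 = 30.60 mm
Weak-axis I_min = (h_o·b_o³ − h_i·b_i³)/12 with b_o = 38.6, b_i = 30.60 mm (shorter outer/inner sides).
I_min = (58.4×38.6³ − 50.40×30.60³)/12 = 1.596×10^5 mm⁴
I = 1.596×10^5 mm⁴ = 1.596×10^-7 m⁴
Effective length L_e = K·L = 0.7 × 7.88 = 5.516 m
P_cr = π²EI / L_e² = π² × 111×10⁹ × 1.596×10^-7 / 5.516² = 5.745×10^3 N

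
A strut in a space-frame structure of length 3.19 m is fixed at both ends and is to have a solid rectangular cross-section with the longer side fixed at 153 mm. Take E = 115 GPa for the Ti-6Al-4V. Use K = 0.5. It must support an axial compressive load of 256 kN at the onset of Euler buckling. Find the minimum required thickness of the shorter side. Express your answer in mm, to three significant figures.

b ≈ 35.6 mm

L_e = K·L = 0.5 × 3.19 = 1.595 m
Required I = P_cr·L_e²/(π²E) = 2.560×10^5 × 1.595² / (π² × 1.15×10^11) = 5.738×10^-7 m⁴
I_req = 5.738×10^5 mm⁴
Rectangle, weak axis: I_min = h·b³/12 with h = 153 mm fixed  ⇒  b = (12I/h)^(1/3) = 35.6 mm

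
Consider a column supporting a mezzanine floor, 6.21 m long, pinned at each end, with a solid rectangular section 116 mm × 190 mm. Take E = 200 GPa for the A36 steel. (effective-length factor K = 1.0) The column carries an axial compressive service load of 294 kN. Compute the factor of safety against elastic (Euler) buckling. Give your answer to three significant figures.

Buckling occurs about the weak axis: I_min = h·b³/12 with b = 116 mm (the shorter side).
I_min = 190×116³/12 = 2.471×10^7 mm⁴
I = 2.471×10^7 mm⁴ = 2.471×10^-5 m⁴
Effective length L_e = K·L = 1 × 6.21 = 6.210 m
P_cr = π²EI / L_e² = π² × 200×10⁹ × 2.471×10^-5 / 6.210² = 1.265×10^6 N
Factor of safety n = P_cr / P = 1265.0 / 294 = 4.30

n ≈ 4.30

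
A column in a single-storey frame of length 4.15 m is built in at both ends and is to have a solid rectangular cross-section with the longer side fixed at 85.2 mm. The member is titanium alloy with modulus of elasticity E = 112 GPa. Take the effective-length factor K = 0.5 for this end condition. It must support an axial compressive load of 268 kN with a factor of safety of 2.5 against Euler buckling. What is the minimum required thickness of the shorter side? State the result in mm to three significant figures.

Required P_cr = n·P = 2.5 × 268 = 670.0 kN
L_e = K·L = 0.5 × 4.15 = 2.075 m
Required I = P_cr·L_e²/(π²E) = 6.700×10^5 × 2.075² / (π² × 1.12×10^11) = 2.610×10^-6 m⁴
I_req = 2.610×10^6 mm⁴
Rectangle, weak axis: I_min = h·b³/12 with h = 85.2 mm fixed  ⇒  b = (12I/h)^(1/3) = 71.6 mm

b ≈ 71.6 mm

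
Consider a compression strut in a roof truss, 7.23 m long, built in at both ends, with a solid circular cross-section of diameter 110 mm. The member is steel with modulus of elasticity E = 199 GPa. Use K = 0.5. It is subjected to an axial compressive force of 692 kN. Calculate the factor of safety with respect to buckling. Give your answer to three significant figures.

n ≈ 1.56

I = πd⁴/64 = π×110⁴/64 = 7.187×10^6 mm⁴
I = 7.187×10^6 mm⁴ = 7.187×10^-6 m⁴
Effective length L_e = K·L = 0.5 × 7.23 = 3.615 m
P_cr = π²EI / L_e² = π² × 199×10⁹ × 7.187×10^-6 / 3.615² = 1.080×10^6 N
Factor of safety n = P_cr / P = 1080.1 / 692 = 1.56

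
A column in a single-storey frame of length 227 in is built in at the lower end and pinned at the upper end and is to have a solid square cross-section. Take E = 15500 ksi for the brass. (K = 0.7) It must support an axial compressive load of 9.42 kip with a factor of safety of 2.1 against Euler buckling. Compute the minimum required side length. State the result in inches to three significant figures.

Required P_cr = n·P = 2.1 × 9.42 = 19.78 kip
L_e = K·L = 0.7 × 227 = 158.9 in
Required I = P_cr·L_e²/(π²E) = 1.978×10^4 × 158.9² / (π² × 1.55×10^7) = 3.265 in⁴
Solid square: I = a⁴/12  ⇒  a = (12I)^(1/4) = (12×3.265)^(1/4) = 2.50 in

a ≈ 2.50 in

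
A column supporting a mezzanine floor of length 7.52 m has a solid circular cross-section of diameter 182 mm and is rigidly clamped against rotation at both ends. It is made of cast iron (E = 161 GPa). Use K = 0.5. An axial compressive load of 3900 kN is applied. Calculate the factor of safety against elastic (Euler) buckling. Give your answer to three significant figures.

n ≈ 1.55

I = πd⁴/64 = π×182⁴/64 = 5.386×10^7 mm⁴
I = 5.386×10^7 mm⁴ = 5.386×10^-5 m⁴
Effective length L_e = K·L = 0.5 × 7.52 = 3.760 m
P_cr = π²EI / L_e² = π² × 161×10⁹ × 5.386×10^-5 / 3.760² = 6.053×10^6 N
Factor of safety n = P_cr / P = 6053.5 / 3900 = 1.55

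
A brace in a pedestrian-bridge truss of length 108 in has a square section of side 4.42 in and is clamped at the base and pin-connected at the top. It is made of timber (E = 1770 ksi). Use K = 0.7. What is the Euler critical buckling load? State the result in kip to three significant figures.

P_cr ≈ 97.2 kip

I = a⁴/12 = 4.42⁴/12 = 31.81 in⁴
Effective length L_e = K·L = 0.7 × 108 = 75.60 in
P_cr = π²EI / L_e² = π² × 1770×10³ × 31.81 / 75.60² = 9.722×10^4 lb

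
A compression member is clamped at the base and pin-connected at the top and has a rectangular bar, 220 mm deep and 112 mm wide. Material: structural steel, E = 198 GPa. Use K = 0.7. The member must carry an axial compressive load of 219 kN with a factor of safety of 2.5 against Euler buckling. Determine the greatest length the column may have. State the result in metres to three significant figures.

L_max ≈ 13.7 m

Buckling occurs about the weak axis: I_min = h·b³/12 with b = 112 mm (the shorter side).
I_min = 220×112³/12 = 2.576×10^7 mm⁴
I = 2.576×10^-5 m⁴
Required critical load P_cr = n·P = 2.5 × 219 = 547.5 kN = 5.475×10^5 N
From P_cr = π²EI/(K·L)²:  L = (1/K)·√(π²EI/P_cr) = (1/0.7)·√(π²×1.98×10^11×2.576×10^-5/5.475×10^5)
L = 13.7 m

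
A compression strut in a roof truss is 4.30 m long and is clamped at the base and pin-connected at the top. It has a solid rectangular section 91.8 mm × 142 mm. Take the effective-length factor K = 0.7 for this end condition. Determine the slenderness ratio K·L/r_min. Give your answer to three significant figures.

λ ≈ 114

For a rectangle r_min = b/√12 = 91.8/√12 = 26.50 mm
L_e = K·L = 0.7 × 4.30 m = 3.010 m = 3010.0 mm
λ = L_e / r_min = 3010.0 / 26.50 = 114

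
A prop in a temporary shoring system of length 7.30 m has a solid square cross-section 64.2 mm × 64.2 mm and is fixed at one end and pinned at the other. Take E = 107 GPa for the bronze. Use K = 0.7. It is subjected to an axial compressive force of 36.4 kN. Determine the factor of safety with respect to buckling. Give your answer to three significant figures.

n ≈ 1.57

I = a⁴/12 = 64.2⁴/12 = 1.416×10^6 mm⁴
I = 1.416×10^6 mm⁴ = 1.416×10^-6 m⁴
Effective length L_e = K·L = 0.7 × 7.30 = 5.110 m
P_cr = π²EI / L_e² = π² × 107×10⁹ × 1.416×10^-6 / 5.110² = 5.725×10^4 N
Factor of safety n = P_cr / P = 57.253 / 36.4 = 1.57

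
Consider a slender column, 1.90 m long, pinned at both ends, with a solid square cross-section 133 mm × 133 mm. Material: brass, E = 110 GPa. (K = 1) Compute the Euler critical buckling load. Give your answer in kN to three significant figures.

P_cr ≈ 7840 kN

I = a⁴/12 = 133⁴/12 = 2.608×10^7 mm⁴
I = 2.608×10^7 mm⁴ = 2.608×10^-5 m⁴
Effective length L_e = K·L = 1 × 1.90 = 1.900 m
P_cr = π²EI / L_e² = π² × 110×10⁹ × 2.608×10^-5 / 1.900² = 7.842×10^6 N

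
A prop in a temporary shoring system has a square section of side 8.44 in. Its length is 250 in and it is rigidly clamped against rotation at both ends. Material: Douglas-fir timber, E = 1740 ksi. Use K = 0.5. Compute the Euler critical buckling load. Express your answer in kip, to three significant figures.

I = a⁴/12 = 8.44⁴/12 = 422.9 in⁴
Effective length L_e = K·L = 0.5 × 250 = 125.0 in
P_cr = π²EI / L_e² = π² × 1740×10³ × 422.9 / 125.0² = 4.647×10^5 lb

P_cr ≈ 465 kip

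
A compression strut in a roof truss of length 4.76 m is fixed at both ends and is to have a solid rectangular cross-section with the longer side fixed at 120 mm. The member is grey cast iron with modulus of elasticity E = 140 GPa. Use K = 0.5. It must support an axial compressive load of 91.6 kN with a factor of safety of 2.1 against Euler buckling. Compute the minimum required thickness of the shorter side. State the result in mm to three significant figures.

Required P_cr = n·P = 2.1 × 91.6 = 192.4 kN
L_e = K·L = 0.5 × 4.76 = 2.380 m
Required I = P_cr·L_e²/(π²E) = 1.924×10^5 × 2.380² / (π² × 1.40×10^11) = 7.886×10^-7 m⁴
I_req = 7.886×10^5 mm⁴
Rectangle, weak axis: I_min = h·b³/12 with h = 120 mm fixed  ⇒  b = (12I/h)^(1/3) = 42.9 mm

b ≈ 42.9 mm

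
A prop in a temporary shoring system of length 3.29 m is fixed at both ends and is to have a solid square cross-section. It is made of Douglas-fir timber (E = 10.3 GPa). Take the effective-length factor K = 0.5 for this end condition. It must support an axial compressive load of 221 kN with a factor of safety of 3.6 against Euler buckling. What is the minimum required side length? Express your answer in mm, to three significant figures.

a ≈ 126 mm

Required P_cr = n·P = 3.6 × 221 = 795.6 kN
L_e = K·L = 0.5 × 3.29 = 1.645 m
Required I = P_cr·L_e²/(π²E) = 7.956×10^5 × 1.645² / (π² × 1.03×10^10) = 2.118×10^-5 m⁴
I_req = 2.118×10^7 mm⁴
Solid square: I = a⁴/12  ⇒  a = (12I)^(1/4) = (12×2.118×10^7)^(1/4) = 126 mm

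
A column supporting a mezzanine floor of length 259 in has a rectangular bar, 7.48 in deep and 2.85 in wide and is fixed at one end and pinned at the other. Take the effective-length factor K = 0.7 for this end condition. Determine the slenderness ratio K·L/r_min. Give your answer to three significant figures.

λ ≈ 220

For a rectangle r_min = b/√12 = 2.85/√12 = 0.8227 in
L_e = K·L = 0.7 × 259 = 181.3 in
λ = L_e / r_min = 181.30 / 0.8227 = 220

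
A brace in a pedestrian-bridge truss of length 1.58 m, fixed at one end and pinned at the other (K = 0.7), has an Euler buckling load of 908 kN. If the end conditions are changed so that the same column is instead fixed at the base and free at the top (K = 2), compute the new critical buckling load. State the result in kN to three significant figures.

P_cr ∝ 1/K², so P_cr,new = P_cr,old × (K_old/K_new)² = 908 × (0.7/2)²
= 908 × 0.1225 = 111 kN

P_cr ≈ 111 kN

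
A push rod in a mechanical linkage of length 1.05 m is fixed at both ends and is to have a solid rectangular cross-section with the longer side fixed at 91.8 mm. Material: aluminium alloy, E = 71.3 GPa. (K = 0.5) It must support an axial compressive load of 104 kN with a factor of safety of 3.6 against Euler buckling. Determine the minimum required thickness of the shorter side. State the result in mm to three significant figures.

b ≈ 26.8 mm

Required P_cr = n·P = 3.6 × 104 = 374.4 kN
L_e = K·L = 0.5 × 1.05 = 0.5250 m
Required I = P_cr·L_e²/(π²E) = 3.744×10^5 × 0.5250² / (π² × 7.13×10^10) = 1.466×10^-7 m⁴
I_req = 1.466×10^5 mm⁴
Rectangle, weak axis: I_min = h·b³/12 with h = 91.8 mm fixed  ⇒  b = (12I/h)^(1/3) = 26.8 mm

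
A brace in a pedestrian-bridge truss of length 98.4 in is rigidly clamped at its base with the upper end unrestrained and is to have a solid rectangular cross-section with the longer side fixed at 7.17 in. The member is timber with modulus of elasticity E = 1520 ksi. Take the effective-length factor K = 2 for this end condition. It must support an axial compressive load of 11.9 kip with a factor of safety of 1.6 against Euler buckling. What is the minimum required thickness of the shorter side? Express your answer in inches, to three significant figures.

b ≈ 4.35 in

Required P_cr = n·P = 1.6 × 11.9 = 19.04 kip
L_e = K·L = 2 × 98.4 = 196.8 in
Required I = P_cr·L_e²/(π²E) = 1.904×10^4 × 196.8² / (π² × 1.52×10^6) = 49.16 in⁴
Rectangle, weak axis: I_min = h·b³/12 with h = 7.17 in fixed  ⇒  b = (12I/h)^(1/3) = 4.35 in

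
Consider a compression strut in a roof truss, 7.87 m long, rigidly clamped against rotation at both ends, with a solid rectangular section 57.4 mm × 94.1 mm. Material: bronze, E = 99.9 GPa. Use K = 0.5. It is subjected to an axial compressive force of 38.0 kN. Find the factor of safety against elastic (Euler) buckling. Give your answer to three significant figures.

n ≈ 2.49

Buckling occurs about the weak axis: I_min = h·b³/12 with b = 57.4 mm (the shorter side).
I_min = 94.1×57.4³/12 = 1.483×10^6 mm⁴
I = 1.483×10^6 mm⁴ = 1.483×10^-6 m⁴
Effective length L_e = K·L = 0.5 × 7.87 = 3.935 m
P_cr = π²EI / L_e² = π² × 99.9×10⁹ × 1.483×10^-6 / 3.935² = 9.443×10^4 N
Factor of safety n = P_cr / P = 94.432 / 38.0 = 2.49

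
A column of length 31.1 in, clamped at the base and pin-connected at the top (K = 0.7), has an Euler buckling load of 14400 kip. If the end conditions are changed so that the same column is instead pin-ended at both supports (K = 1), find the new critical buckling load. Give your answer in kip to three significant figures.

P_cr ∝ 1/K², so P_cr,new = P_cr,old × (K_old/K_new)² = 14400 × (0.7/1)²
= 14400 × 0.4900 = 7060 kip

P_cr ≈ 7060 kip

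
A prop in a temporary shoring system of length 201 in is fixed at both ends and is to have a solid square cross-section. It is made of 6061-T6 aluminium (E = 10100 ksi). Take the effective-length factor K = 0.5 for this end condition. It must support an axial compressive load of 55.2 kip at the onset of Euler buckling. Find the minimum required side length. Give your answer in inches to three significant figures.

L_e = K·L = 0.5 × 201 = 100.5 in
Required I = P_cr·L_e²/(π²E) = 5.520×10^4 × 100.5² / (π² × 1.01×10^7) = 5.593 in⁴
Solid square: I = a⁴/12  ⇒  a = (12I)^(1/4) = (12×5.593)^(1/4) = 2.86 in

a ≈ 2.86 in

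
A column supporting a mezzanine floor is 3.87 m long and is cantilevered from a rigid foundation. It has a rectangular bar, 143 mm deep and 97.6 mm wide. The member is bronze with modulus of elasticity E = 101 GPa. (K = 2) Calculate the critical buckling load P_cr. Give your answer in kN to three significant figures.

Buckling occurs about the weak axis: I_min = h·b³/12 with b = 97.6 mm (the shorter side).
I_min = 143×97.6³/12 = 1.108×10^7 mm⁴
I = 1.108×10^7 mm⁴ = 1.108×10^-5 m⁴
Effective length L_e = K·L = 2 × 3.87 = 7.740 m
P_cr = π²EI / L_e² = π² × 101×10⁹ × 1.108×10^-5 / 7.740² = 1.844×10^5 N

P_cr ≈ 184 kN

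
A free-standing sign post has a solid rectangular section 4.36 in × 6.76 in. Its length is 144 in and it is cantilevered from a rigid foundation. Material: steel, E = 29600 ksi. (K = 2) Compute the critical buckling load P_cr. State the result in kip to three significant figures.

Buckling occurs about the weak axis: I_min = h·b³/12 with b = 4.36 in (the shorter side).
I_min = 6.76×4.36³/12 = 46.69 in⁴
Effective length L_e = K·L = 2 × 144 = 288.0 in
P_cr = π²EI / L_e² = π² × 29600×10³ × 46.69 / 288.0² = 1.644×10^5 lb

P_cr ≈ 164 kip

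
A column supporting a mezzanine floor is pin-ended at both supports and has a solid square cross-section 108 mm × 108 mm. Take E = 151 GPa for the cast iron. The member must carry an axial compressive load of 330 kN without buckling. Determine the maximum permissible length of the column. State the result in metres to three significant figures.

L_max ≈ 7.16 m

I = a⁴/12 = 108⁴/12 = 1.134×10^7 mm⁴
I = 1.134×10^-5 m⁴
At the buckling limit P_cr = P = 3.300×10^5 N
From P_cr = π²EI/(K·L)²:  L = (1/K)·√(π²EI/P_cr) = (1/1)·√(π²×1.51×10^11×1.134×10^-5/3.300×10^5)
L = 7.16 m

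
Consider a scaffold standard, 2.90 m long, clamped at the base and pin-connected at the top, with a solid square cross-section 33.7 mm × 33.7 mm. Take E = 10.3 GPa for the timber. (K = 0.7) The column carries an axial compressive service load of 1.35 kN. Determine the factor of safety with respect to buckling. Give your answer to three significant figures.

n ≈ 1.96

I = a⁴/12 = 33.7⁴/12 = 1.075×10^5 mm⁴
I = 1.075×10^5 mm⁴ = 1.075×10^-7 m⁴
Effective length L_e = K·L = 0.7 × 2.90 = 2.030 m
P_cr = π²EI / L_e² = π² × 10.3×10⁹ × 1.075×10^-7 / 2.030² = 2.651×10^3 N
Factor of safety n = P_cr / P = 2.6514 / 1.35 = 1.96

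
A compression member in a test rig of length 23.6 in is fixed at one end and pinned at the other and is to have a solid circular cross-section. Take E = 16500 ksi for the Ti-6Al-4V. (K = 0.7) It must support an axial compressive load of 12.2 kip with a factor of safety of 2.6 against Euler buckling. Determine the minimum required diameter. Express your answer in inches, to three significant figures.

d ≈ 1.02 in

Required P_cr = n·P = 2.6 × 12.2 = 31.72 kip
L_e = K·L = 0.7 × 23.6 = 16.52 in
Required I = P_cr·L_e²/(π²E) = 3.172×10^4 × 16.52² / (π² × 1.65×10^7) = 5.316×10^-2 in⁴
Solid circle: I = πd⁴/64  ⇒  d = (64I/π)^(1/4) = (64×5.316×10^-2/π)^(1/4) = 1.02 in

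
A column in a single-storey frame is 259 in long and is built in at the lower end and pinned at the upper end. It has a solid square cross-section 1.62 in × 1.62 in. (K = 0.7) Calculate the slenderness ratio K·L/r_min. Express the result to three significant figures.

λ ≈ 388

For a square r = a/√12 = 1.62/√12 = 0.4677 in
L_e = K·L = 0.7 × 259 = 181.3 in
λ = L_e / r_min = 181.30 / 0.4677 = 388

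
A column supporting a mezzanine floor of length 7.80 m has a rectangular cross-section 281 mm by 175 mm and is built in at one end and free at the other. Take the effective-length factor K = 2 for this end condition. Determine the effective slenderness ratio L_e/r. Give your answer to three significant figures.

λ ≈ 309

Buckling occurs about the weak axis: I_min = h·b³/12 with b = 175 mm (the shorter side).
I_min = 281×175³/12 = 1.255×10^8 mm⁴
A = 4.918×10^4 mm²;  r_min = √(I/A) = √(1.255×10^8/4.918×10^4) = 50.52 mm
L_e = K·L = 2 × 7.80 m = 15.60 m = 15600 mm
λ = L_e / r_min = 15600 / 50.52 = 309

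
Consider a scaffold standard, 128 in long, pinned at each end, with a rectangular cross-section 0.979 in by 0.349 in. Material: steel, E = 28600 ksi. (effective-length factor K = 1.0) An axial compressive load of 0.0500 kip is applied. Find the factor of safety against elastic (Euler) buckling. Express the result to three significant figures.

n ≈ 1.19

Buckling occurs about the weak axis: I_min = h·b³/12 with b = 0.349 in (the shorter side).
I_min = 0.979×0.349³/12 = 3.468×10^-3 in⁴
Effective length L_e = K·L = 1 × 128 = 128.0 in
P_cr = π²EI / L_e² = π² × 28600×10³ × 3.468×10^-3 / 128.0² = 59.75 lb
Factor of safety n = P_cr / P = 0.059748 / 0.0500 = 1.19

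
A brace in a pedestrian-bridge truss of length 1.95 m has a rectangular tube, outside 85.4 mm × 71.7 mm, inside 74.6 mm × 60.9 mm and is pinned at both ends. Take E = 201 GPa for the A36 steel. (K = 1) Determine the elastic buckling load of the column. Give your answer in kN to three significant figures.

P_cr ≈ 636 kN

Weak-axis I_min = (h_o·b_o³ − h_i·b_i³)/12 with b_o = 71.7, b_i = 60.90 mm (shorter outer/inner sides).
I_min = (85.4×71.7³ − 74.60×60.90³)/12 = 1.219×10^6 mm⁴
I = 1.219×10^6 mm⁴ = 1.219×10^-6 m⁴
Effective length L_e = K·L = 1 × 1.95 = 1.950 m
P_cr = π²EI / L_e² = π² × 201×10⁹ × 1.219×10^-6 / 1.950² = 6.360×10^5 N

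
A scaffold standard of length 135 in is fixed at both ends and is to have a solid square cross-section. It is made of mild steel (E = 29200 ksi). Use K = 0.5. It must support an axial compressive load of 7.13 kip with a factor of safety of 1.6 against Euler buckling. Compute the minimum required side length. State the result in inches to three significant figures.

a ≈ 1.21 in

Required P_cr = n·P = 1.6 × 7.13 = 11.41 kip
L_e = K·L = 0.5 × 135 = 67.50 in
Required I = P_cr·L_e²/(π²E) = 1.141×10^4 × 67.50² / (π² × 2.92×10^7) = 0.1804 in⁴
Solid square: I = a⁴/12  ⇒  a = (12I)^(1/4) = (12×0.1804)^(1/4) = 1.21 in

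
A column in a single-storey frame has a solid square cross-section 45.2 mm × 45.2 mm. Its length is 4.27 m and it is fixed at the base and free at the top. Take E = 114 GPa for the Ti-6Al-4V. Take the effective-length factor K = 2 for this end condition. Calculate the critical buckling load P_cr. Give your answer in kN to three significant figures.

P_cr ≈ 5.37 kN

I = a⁴/12 = 45.2⁴/12 = 3.478×10^5 mm⁴
I = 3.478×10^5 mm⁴ = 3.478×10^-7 m⁴
Effective length L_e = K·L = 2 × 4.27 = 8.540 m
P_cr = π²EI / L_e² = π² × 114×10⁹ × 3.478×10^-7 / 8.540² = 5.366×10^3 N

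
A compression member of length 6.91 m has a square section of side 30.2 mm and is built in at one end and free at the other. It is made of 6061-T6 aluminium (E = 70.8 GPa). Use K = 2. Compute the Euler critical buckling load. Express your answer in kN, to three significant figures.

P_cr ≈ 0.254 kN

I = a⁴/12 = 30.2⁴/12 = 6.932×10^4 mm⁴
I = 6.932×10^4 mm⁴ = 6.932×10^-8 m⁴
Effective length L_e = K·L = 2 × 6.91 = 13.82 m
P_cr = π²EI / L_e² = π² × 70.8×10⁹ × 6.932×10^-8 / 13.82² = 253.6 N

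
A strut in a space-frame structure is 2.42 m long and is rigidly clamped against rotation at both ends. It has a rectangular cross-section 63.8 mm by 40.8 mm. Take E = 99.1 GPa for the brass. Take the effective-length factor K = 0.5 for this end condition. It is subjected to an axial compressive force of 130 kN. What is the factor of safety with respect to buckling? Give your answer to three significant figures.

Buckling occurs about the weak axis: I_min = h·b³/12 with b = 40.8 mm (the shorter side).
I_min = 63.8×40.8³/12 = 3.611×10^5 mm⁴
I = 3.611×10^5 mm⁴ = 3.611×10^-7 m⁴
Effective length L_e = K·L = 0.5 × 2.42 = 1.210 m
P_cr = π²EI / L_e² = π² × 99.1×10⁹ × 3.611×10^-7 / 1.210² = 2.412×10^5 N
Factor of safety n = P_cr / P = 241.23 / 130 = 1.86

n ≈ 1.86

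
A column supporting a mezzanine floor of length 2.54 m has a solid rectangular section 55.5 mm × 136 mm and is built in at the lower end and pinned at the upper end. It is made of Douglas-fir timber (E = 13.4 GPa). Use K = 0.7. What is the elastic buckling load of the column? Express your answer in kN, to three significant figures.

P_cr ≈ 81.1 kN

Buckling occurs about the weak axis: I_min = h·b³/12 with b = 55.5 mm (the shorter side).
I_min = 136×55.5³/12 = 1.937×10^6 mm⁴
I = 1.937×10^6 mm⁴ = 1.937×10^-6 m⁴
Effective length L_e = K·L = 0.7 × 2.54 = 1.778 m
P_cr = π²EI / L_e² = π² × 13.4×10⁹ × 1.937×10^-6 / 1.778² = 8.105×10^4 N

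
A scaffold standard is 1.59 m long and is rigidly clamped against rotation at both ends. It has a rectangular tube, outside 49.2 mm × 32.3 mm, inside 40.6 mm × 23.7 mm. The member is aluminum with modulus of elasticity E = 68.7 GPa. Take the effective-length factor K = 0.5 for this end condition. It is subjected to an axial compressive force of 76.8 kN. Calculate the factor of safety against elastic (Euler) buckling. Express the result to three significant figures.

n ≈ 1.30

Weak-axis I_min = (h_o·b_o³ − h_i·b_i³)/12 with b_o = 32.3, b_i = 23.70 mm (shorter outer/inner sides).
I_min = (49.2×32.3³ − 40.60×23.70³)/12 = 9.312×10^4 mm⁴
I = 9.312×10^4 mm⁴ = 9.312×10^-8 m⁴
Effective length L_e = K·L = 0.5 × 1.59 = 0.7950 m
P_cr = π²EI / L_e² = π² × 68.7×10⁹ × 9.312×10^-8 / 0.7950² = 9.990×10^4 N
Factor of safety n = P_cr / P = 99.904 / 76.8 = 1.30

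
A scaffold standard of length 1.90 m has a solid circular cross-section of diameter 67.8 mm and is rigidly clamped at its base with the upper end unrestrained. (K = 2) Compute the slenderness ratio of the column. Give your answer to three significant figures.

λ ≈ 224

I = πd⁴/64 = π×67.8⁴/64 = 1.037×10^6 mm⁴
A = 3.610×10^3 mm²;  r_min = √(I/A) = √(1.037×10^6/3.610×10^3) = 16.95 mm
L_e = K·L = 2 × 1.90 m = 3.800 m = 3800.0 mm
λ = L_e / r_min = 3800.0 / 16.95 = 224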